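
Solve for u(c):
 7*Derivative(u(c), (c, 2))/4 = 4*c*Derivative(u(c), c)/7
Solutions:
 u(c) = C1 + C2*erfi(2*sqrt(2)*c/7)


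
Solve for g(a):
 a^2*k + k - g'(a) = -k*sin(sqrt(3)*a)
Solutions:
 g(a) = C1 + a^3*k/3 + a*k - sqrt(3)*k*cos(sqrt(3)*a)/3


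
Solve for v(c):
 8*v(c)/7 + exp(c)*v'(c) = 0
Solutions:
 v(c) = C1*exp(8*exp(-c)/7)


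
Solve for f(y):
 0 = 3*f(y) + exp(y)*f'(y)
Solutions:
 f(y) = C1*exp(3*exp(-y))


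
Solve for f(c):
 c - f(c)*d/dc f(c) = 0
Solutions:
 f(c) = -sqrt(C1 + c^2)
 f(c) = sqrt(C1 + c^2)


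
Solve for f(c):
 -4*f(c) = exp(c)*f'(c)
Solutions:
 f(c) = C1*exp(4*exp(-c))


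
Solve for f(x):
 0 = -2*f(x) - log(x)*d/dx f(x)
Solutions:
 f(x) = C1*exp(-2*li(x))


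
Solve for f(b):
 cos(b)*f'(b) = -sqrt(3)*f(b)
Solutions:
 f(b) = C1*(sin(b) - 1)^(sqrt(3)/2)/(sin(b) + 1)^(sqrt(3)/2)


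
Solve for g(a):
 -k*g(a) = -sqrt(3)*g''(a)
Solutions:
 g(a) = C1*exp(-3^(3/4)*a*sqrt(k)/3) + C2*exp(3^(3/4)*a*sqrt(k)/3)


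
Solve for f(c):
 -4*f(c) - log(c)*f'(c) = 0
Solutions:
 f(c) = C1*exp(-4*li(c))


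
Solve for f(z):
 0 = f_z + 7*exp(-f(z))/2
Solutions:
 f(z) = log(C1 - 7*z/2)


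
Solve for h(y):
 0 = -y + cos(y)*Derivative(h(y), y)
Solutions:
 h(y) = C1 + Integral(y/cos(y), y)


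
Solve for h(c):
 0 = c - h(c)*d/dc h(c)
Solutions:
 h(c) = -sqrt(C1 + c^2)
 h(c) = sqrt(C1 + c^2)


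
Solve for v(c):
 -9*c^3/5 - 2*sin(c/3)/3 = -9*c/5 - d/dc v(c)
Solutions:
 v(c) = C1 + 9*c^4/20 - 9*c^2/10 - 2*cos(c/3)


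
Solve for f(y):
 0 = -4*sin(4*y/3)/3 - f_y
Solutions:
 f(y) = C1 + cos(4*y/3)


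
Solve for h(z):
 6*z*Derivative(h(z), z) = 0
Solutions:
 h(z) = C1


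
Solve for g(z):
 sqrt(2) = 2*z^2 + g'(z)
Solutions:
 g(z) = C1 - 2*z^3/3 + sqrt(2)*z


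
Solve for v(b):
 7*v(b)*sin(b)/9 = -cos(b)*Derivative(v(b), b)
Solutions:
 v(b) = C1*cos(b)^(7/9)


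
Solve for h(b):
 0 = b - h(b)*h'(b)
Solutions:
 h(b) = -sqrt(C1 + b^2)
 h(b) = sqrt(C1 + b^2)


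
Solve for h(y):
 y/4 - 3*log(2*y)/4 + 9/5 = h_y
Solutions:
 h(y) = C1 + y^2/8 - 3*y*log(y)/4 - 3*y*log(2)/4 + 51*y/20


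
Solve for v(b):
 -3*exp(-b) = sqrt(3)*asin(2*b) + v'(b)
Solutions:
 v(b) = C1 - sqrt(3)*b*asin(2*b) - sqrt(3)*sqrt(1 - 4*b^2)/2 + 3*exp(-b)


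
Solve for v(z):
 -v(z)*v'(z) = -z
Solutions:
 v(z) = -sqrt(C1 + z^2)
 v(z) = sqrt(C1 + z^2)


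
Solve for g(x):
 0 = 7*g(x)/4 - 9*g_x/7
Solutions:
 g(x) = C1*exp(49*x/36)


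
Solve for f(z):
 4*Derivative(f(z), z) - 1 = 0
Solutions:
 f(z) = C1 + z/4


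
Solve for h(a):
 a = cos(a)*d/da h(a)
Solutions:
 h(a) = C1 + Integral(a/cos(a), a)


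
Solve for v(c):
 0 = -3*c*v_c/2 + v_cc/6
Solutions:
 v(c) = C1 + C2*erfi(3*sqrt(2)*c/2)


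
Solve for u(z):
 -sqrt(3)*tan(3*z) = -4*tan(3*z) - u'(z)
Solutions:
 u(z) = C1 - sqrt(3)*log(cos(3*z))/3 + 4*log(cos(3*z))/3


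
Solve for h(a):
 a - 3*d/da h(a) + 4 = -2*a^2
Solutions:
 h(a) = C1 + 2*a^3/9 + a^2/6 + 4*a/3


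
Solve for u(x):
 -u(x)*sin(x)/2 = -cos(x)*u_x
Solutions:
 u(x) = C1/sqrt(cos(x))


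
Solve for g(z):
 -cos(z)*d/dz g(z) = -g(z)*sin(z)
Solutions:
 g(z) = C1/cos(z)


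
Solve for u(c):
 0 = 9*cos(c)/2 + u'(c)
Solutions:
 u(c) = C1 - 9*sin(c)/2


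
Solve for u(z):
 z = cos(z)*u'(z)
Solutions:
 u(z) = C1 + Integral(z/cos(z), z)


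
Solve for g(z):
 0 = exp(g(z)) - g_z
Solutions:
 g(z) = log(-1/(C1 + z))


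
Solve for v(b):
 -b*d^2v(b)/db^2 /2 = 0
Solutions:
 v(b) = C1 + C2*b


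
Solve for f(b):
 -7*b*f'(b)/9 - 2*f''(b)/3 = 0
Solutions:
 f(b) = C1 + C2*erf(sqrt(21)*b/6)


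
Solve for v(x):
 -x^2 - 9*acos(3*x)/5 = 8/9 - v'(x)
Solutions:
 v(x) = C1 + x^3/3 + 9*x*acos(3*x)/5 + 8*x/9 - 3*sqrt(1 - 9*x^2)/5


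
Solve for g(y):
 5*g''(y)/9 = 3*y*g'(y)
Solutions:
 g(y) = C1 + C2*erfi(3*sqrt(30)*y/10)


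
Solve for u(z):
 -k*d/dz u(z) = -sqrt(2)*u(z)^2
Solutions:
 u(z) = -k/(C1*k + sqrt(2)*z)


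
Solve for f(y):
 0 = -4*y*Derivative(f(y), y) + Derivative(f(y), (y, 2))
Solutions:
 f(y) = C1 + C2*erfi(sqrt(2)*y)


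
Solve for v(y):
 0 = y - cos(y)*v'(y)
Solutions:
 v(y) = C1 + Integral(y/cos(y), y)


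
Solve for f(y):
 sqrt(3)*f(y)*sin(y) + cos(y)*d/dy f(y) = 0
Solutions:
 f(y) = C1*cos(y)^(sqrt(3))


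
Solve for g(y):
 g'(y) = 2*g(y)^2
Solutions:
 g(y) = -1/(C1 + 2*y)


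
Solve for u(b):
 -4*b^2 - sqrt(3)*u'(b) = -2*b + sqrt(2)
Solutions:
 u(b) = C1 - 4*sqrt(3)*b^3/9 + sqrt(3)*b^2/3 - sqrt(6)*b/3


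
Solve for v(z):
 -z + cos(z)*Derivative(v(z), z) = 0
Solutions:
 v(z) = C1 + Integral(z/cos(z), z)


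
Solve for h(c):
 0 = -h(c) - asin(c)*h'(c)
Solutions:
 h(c) = C1*exp(-Integral(1/asin(c), c))


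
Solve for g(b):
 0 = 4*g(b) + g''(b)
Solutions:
 g(b) = C1*sin(2*b) + C2*cos(2*b)


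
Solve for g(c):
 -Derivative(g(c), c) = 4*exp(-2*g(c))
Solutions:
 g(c) = log(-sqrt(C1 - 8*c))
 g(c) = log(C1 - 8*c)/2


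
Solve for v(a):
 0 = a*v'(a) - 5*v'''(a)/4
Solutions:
 v(a) = C1 + Integral(C2*airyai(10^(2/3)*a/5) + C3*airybi(10^(2/3)*a/5), a)


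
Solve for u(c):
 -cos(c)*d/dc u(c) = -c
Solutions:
 u(c) = C1 + Integral(c/cos(c), c)


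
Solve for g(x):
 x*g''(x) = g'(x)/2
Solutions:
 g(x) = C1 + C2*x^(3/2)


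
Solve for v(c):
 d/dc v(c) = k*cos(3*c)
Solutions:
 v(c) = C1 + k*sin(3*c)/3


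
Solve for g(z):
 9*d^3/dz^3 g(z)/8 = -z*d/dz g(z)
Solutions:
 g(z) = C1 + Integral(C2*airyai(-2*3^(1/3)*z/3) + C3*airybi(-2*3^(1/3)*z/3), z)


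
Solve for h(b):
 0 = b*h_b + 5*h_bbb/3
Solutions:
 h(b) = C1 + Integral(C2*airyai(-3^(1/3)*5^(2/3)*b/5) + C3*airybi(-3^(1/3)*5^(2/3)*b/5), b)


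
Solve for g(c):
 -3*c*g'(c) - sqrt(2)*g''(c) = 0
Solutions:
 g(c) = C1 + C2*erf(2^(1/4)*sqrt(3)*c/2)


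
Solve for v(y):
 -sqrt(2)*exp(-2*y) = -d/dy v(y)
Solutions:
 v(y) = C1 - sqrt(2)*exp(-2*y)/2


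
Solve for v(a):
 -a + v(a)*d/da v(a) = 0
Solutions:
 v(a) = -sqrt(C1 + a^2)
 v(a) = sqrt(C1 + a^2)


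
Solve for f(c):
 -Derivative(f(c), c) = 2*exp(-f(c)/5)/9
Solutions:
 f(c) = 5*log(C1 - 2*c/45)


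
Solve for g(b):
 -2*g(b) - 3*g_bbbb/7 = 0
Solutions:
 g(b) = (C1*sin(6^(3/4)*7^(1/4)*b/6) + C2*cos(6^(3/4)*7^(1/4)*b/6))*exp(-6^(3/4)*7^(1/4)*b/6) + (C3*sin(6^(3/4)*7^(1/4)*b/6) + C4*cos(6^(3/4)*7^(1/4)*b/6))*exp(6^(3/4)*7^(1/4)*b/6)


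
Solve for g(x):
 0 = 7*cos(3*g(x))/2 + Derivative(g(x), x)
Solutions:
 g(x) = -asin((C1 + exp(21*x))/(C1 - exp(21*x)))/3 + pi/3
 g(x) = asin((C1 + exp(21*x))/(C1 - exp(21*x)))/3


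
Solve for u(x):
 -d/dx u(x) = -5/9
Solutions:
 u(x) = C1 + 5*x/9


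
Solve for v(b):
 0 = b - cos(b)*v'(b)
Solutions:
 v(b) = C1 + Integral(b/cos(b), b)


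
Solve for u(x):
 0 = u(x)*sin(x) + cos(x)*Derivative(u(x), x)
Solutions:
 u(x) = C1*cos(x)


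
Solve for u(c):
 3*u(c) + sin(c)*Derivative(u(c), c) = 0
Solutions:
 u(c) = C1*(cos(c) + 1)^(3/2)/(cos(c) - 1)^(3/2)


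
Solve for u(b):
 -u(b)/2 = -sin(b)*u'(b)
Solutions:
 u(b) = C1*(cos(b) - 1)^(1/4)/(cos(b) + 1)^(1/4)


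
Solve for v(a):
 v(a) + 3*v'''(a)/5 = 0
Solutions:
 v(a) = C3*exp(-3^(2/3)*5^(1/3)*a/3) + (C1*sin(3^(1/6)*5^(1/3)*a/2) + C2*cos(3^(1/6)*5^(1/3)*a/2))*exp(3^(2/3)*5^(1/3)*a/6)


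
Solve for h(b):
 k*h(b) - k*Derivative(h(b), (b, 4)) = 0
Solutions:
 h(b) = C1*exp(-b) + C2*exp(b) + C3*sin(b) + C4*cos(b)


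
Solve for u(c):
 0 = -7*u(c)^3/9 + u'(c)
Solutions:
 u(c) = -3*sqrt(2)*sqrt(-1/(C1 + 7*c))/2
 u(c) = 3*sqrt(2)*sqrt(-1/(C1 + 7*c))/2


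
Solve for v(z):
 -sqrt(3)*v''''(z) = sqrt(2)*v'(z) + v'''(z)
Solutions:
 v(z) = C1 + C2*exp(z*(-4*sqrt(3) + 2*18^(1/3)/(2*sqrt(3) + 81*sqrt(6) + sqrt(-12 + (2*sqrt(3) + 81*sqrt(6))^2))^(1/3) + 12^(1/3)*(2*sqrt(3) + 81*sqrt(6) + sqrt(-12 + (2*sqrt(3) + 81*sqrt(6))^2))^(1/3))/36)*sin(2^(1/3)*3^(1/6)*z*(-2^(1/3)*3^(2/3)*(2*sqrt(3) + 81*sqrt(6) + 9*sqrt(-4/27 + (2*sqrt(3)/9 + 9*sqrt(6))^2))^(1/3) + 6/(2*sqrt(3) + 81*sqrt(6) + 9*sqrt(-4/27 + (2*sqrt(3)/9 + 9*sqrt(6))^2))^(1/3))/36) + C3*exp(z*(-4*sqrt(3) + 2*18^(1/3)/(2*sqrt(3) + 81*sqrt(6) + sqrt(-12 + (2*sqrt(3) + 81*sqrt(6))^2))^(1/3) + 12^(1/3)*(2*sqrt(3) + 81*sqrt(6) + sqrt(-12 + (2*sqrt(3) + 81*sqrt(6))^2))^(1/3))/36)*cos(2^(1/3)*3^(1/6)*z*(-2^(1/3)*3^(2/3)*(2*sqrt(3) + 81*sqrt(6) + 9*sqrt(-4/27 + (2*sqrt(3)/9 + 9*sqrt(6))^2))^(1/3) + 6/(2*sqrt(3) + 81*sqrt(6) + 9*sqrt(-4/27 + (2*sqrt(3)/9 + 9*sqrt(6))^2))^(1/3))/36) + C4*exp(-z*(2*18^(1/3)/(2*sqrt(3) + 81*sqrt(6) + sqrt(-12 + (2*sqrt(3) + 81*sqrt(6))^2))^(1/3) + 2*sqrt(3) + 12^(1/3)*(2*sqrt(3) + 81*sqrt(6) + sqrt(-12 + (2*sqrt(3) + 81*sqrt(6))^2))^(1/3))/18)


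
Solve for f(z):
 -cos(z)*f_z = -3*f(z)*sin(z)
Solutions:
 f(z) = C1/cos(z)^3


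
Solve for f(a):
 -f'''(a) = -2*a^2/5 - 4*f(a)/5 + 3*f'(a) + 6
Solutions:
 f(a) = C1*exp(5^(1/3)*a*(-5^(1/3)*(2 + sqrt(29))^(1/3) + 5/(2 + sqrt(29))^(1/3))/10)*sin(sqrt(3)*5^(1/3)*a*(5/(2 + sqrt(29))^(1/3) + 5^(1/3)*(2 + sqrt(29))^(1/3))/10) + C2*exp(5^(1/3)*a*(-5^(1/3)*(2 + sqrt(29))^(1/3) + 5/(2 + sqrt(29))^(1/3))/10)*cos(sqrt(3)*5^(1/3)*a*(5/(2 + sqrt(29))^(1/3) + 5^(1/3)*(2 + sqrt(29))^(1/3))/10) + C3*exp(5^(1/3)*a*(-1/(2 + sqrt(29))^(1/3) + 5^(1/3)*(2 + sqrt(29))^(1/3)/5)) - a^2/2 - 15*a/4 - 105/16


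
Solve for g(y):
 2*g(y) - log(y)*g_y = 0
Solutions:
 g(y) = C1*exp(2*li(y))


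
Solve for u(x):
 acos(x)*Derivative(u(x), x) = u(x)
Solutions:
 u(x) = C1*exp(Integral(1/acos(x), x))


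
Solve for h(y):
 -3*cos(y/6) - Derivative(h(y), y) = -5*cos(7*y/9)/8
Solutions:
 h(y) = C1 - 18*sin(y/6) + 45*sin(7*y/9)/56


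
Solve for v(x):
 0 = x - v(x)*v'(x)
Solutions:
 v(x) = -sqrt(C1 + x^2)
 v(x) = sqrt(C1 + x^2)


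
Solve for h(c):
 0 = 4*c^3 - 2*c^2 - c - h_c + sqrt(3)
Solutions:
 h(c) = C1 + c^4 - 2*c^3/3 - c^2/2 + sqrt(3)*c


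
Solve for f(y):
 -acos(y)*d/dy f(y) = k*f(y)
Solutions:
 f(y) = C1*exp(-k*Integral(1/acos(y), y))


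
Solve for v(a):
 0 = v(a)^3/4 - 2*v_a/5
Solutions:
 v(a) = -2*sqrt(-1/(C1 + 5*a))
 v(a) = 2*sqrt(-1/(C1 + 5*a))


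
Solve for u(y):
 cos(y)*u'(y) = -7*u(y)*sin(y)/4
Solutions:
 u(y) = C1*cos(y)^(7/4)


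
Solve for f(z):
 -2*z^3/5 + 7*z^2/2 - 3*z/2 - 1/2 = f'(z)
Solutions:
 f(z) = C1 - z^4/10 + 7*z^3/6 - 3*z^2/4 - z/2


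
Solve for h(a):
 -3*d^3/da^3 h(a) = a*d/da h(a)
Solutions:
 h(a) = C1 + Integral(C2*airyai(-3^(2/3)*a/3) + C3*airybi(-3^(2/3)*a/3), a)


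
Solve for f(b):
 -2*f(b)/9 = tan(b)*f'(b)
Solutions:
 f(b) = C1/sin(b)^(2/9)


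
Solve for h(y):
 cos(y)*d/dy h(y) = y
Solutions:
 h(y) = C1 + Integral(y/cos(y), y)


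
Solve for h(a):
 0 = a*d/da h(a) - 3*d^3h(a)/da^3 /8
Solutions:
 h(a) = C1 + Integral(C2*airyai(2*3^(2/3)*a/3) + C3*airybi(2*3^(2/3)*a/3), a)


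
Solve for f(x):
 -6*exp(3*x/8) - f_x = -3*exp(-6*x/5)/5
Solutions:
 f(x) = C1 - 16*exp(3*x/8) - exp(-6*x/5)/2


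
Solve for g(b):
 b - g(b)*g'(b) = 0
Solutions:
 g(b) = -sqrt(C1 + b^2)
 g(b) = sqrt(C1 + b^2)


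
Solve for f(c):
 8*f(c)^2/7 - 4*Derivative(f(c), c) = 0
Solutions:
 f(c) = -7/(C1 + 2*c)


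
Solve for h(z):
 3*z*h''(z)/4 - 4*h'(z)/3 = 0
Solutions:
 h(z) = C1 + C2*z^(25/9)


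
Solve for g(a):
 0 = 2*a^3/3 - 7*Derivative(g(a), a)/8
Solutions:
 g(a) = C1 + 4*a^4/21


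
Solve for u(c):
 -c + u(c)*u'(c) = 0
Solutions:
 u(c) = -sqrt(C1 + c^2)
 u(c) = sqrt(C1 + c^2)


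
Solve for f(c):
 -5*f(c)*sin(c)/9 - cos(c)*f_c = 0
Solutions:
 f(c) = C1*cos(c)^(5/9)


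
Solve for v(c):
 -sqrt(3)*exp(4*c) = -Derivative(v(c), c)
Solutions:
 v(c) = C1 + sqrt(3)*exp(4*c)/4


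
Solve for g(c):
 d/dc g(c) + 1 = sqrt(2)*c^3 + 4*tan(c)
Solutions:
 g(c) = C1 + sqrt(2)*c^4/4 - c - 4*log(cos(c))


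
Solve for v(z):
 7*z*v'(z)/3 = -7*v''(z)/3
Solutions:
 v(z) = C1 + C2*erf(sqrt(2)*z/2)


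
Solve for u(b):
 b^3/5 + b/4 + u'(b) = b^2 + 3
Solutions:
 u(b) = C1 - b^4/20 + b^3/3 - b^2/8 + 3*b


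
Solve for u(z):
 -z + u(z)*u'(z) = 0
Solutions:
 u(z) = -sqrt(C1 + z^2)
 u(z) = sqrt(C1 + z^2)


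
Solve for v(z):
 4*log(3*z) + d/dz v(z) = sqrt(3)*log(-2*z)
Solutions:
 v(z) = C1 - z*(4 - sqrt(3))*log(z) + z*(-4*log(3) - sqrt(3) + sqrt(3)*log(2) + 4 + sqrt(3)*I*pi)


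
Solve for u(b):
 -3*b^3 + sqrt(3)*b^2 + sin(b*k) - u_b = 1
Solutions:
 u(b) = C1 - 3*b^4/4 + sqrt(3)*b^3/3 - b - cos(b*k)/k


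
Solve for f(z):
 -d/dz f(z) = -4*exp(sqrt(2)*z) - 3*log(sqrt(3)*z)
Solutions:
 f(z) = C1 + 3*z*log(z) + z*(-3 + 3*log(3)/2) + 2*sqrt(2)*exp(sqrt(2)*z)


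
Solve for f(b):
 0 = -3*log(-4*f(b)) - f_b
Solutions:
 Integral(1/(log(-_y) + 2*log(2)), (_y, f(b)))/3 = C1 - b


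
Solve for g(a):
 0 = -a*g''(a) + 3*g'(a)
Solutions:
 g(a) = C1 + C2*a^4


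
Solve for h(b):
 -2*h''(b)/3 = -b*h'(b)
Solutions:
 h(b) = C1 + C2*erfi(sqrt(3)*b/2)


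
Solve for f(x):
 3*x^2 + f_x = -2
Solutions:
 f(x) = C1 - x^3 - 2*x


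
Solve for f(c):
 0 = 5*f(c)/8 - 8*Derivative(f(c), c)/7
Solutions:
 f(c) = C1*exp(35*c/64)


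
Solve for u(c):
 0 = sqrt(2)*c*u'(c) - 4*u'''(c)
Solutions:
 u(c) = C1 + Integral(C2*airyai(sqrt(2)*c/2) + C3*airybi(sqrt(2)*c/2), c)


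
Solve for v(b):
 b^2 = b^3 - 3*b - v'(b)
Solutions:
 v(b) = C1 + b^4/4 - b^3/3 - 3*b^2/2


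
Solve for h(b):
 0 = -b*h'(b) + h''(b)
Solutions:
 h(b) = C1 + C2*erfi(sqrt(2)*b/2)


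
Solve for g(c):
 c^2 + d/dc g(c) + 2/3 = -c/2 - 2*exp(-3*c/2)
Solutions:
 g(c) = C1 - c^3/3 - c^2/4 - 2*c/3 + 4*exp(-3*c/2)/3


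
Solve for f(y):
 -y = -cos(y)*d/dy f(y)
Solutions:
 f(y) = C1 + Integral(y/cos(y), y)


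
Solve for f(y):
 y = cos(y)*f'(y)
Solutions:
 f(y) = C1 + Integral(y/cos(y), y)


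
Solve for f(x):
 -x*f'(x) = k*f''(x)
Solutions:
 f(x) = C1 + C2*sqrt(k)*erf(sqrt(2)*x*sqrt(1/k)/2)


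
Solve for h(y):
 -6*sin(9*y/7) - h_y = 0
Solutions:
 h(y) = C1 + 14*cos(9*y/7)/3


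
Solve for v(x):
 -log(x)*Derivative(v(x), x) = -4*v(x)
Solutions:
 v(x) = C1*exp(4*li(x))


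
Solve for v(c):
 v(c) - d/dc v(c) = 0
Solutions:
 v(c) = C1*exp(c)


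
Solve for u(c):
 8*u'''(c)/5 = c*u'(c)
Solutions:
 u(c) = C1 + Integral(C2*airyai(5^(1/3)*c/2) + C3*airybi(5^(1/3)*c/2), c)


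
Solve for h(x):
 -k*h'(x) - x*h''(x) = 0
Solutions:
 h(x) = C1 + x^(1 - re(k))*(C2*sin(log(x)*Abs(im(k))) + C3*cos(log(x)*im(k)))


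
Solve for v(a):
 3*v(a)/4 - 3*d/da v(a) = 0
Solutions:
 v(a) = C1*exp(a/4)


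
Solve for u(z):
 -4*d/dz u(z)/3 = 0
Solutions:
 u(z) = C1


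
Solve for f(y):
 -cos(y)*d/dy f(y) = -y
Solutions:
 f(y) = C1 + Integral(y/cos(y), y)


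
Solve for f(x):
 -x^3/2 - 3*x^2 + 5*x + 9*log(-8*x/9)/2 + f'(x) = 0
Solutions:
 f(x) = C1 + x^4/8 + x^3 - 5*x^2/2 - 9*x*log(-x)/2 + x*(-27*log(2)/2 + 9/2 + 9*log(3))


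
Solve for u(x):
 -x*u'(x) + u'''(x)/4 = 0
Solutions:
 u(x) = C1 + Integral(C2*airyai(2^(2/3)*x) + C3*airybi(2^(2/3)*x), x)


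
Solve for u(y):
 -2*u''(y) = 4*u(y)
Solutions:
 u(y) = C1*sin(sqrt(2)*y) + C2*cos(sqrt(2)*y)


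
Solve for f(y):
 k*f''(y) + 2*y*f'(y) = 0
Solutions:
 f(y) = C1 + C2*sqrt(k)*erf(y*sqrt(1/k))


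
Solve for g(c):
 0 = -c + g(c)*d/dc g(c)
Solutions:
 g(c) = -sqrt(C1 + c^2)
 g(c) = sqrt(C1 + c^2)


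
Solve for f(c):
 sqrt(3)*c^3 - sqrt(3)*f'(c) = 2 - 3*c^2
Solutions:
 f(c) = C1 + c^4/4 + sqrt(3)*c^3/3 - 2*sqrt(3)*c/3


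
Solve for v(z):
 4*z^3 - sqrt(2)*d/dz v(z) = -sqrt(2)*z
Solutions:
 v(z) = C1 + sqrt(2)*z^4/2 + z^2/2


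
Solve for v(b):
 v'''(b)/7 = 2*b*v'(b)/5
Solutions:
 v(b) = C1 + Integral(C2*airyai(14^(1/3)*5^(2/3)*b/5) + C3*airybi(14^(1/3)*5^(2/3)*b/5), b)


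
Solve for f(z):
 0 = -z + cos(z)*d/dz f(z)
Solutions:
 f(z) = C1 + Integral(z/cos(z), z)


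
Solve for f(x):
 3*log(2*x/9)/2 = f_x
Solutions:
 f(x) = C1 + 3*x*log(x)/2 - 3*x*log(3) - 3*x/2 + 3*x*log(2)/2


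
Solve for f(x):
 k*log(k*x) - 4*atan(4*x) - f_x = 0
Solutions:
 f(x) = C1 + k*x*(log(k*x) - 1) - 4*x*atan(4*x) + log(16*x^2 + 1)/2


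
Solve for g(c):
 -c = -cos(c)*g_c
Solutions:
 g(c) = C1 + Integral(c/cos(c), c)


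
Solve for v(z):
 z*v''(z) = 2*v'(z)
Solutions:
 v(z) = C1 + C2*z^3


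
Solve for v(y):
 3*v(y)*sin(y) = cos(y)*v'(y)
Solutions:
 v(y) = C1/cos(y)^3


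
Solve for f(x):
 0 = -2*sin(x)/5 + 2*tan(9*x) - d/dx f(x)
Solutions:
 f(x) = C1 - 2*log(cos(9*x))/9 + 2*cos(x)/5


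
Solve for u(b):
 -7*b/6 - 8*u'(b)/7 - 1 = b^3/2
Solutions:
 u(b) = C1 - 7*b^4/64 - 49*b^2/96 - 7*b/8


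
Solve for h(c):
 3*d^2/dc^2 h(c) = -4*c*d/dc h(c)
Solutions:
 h(c) = C1 + C2*erf(sqrt(6)*c/3)


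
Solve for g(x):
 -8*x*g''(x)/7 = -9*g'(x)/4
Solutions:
 g(x) = C1 + C2*x^(95/32)


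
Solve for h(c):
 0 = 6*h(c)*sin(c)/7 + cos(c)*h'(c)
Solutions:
 h(c) = C1*cos(c)^(6/7)


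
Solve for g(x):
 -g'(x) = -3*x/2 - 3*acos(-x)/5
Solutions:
 g(x) = C1 + 3*x^2/4 + 3*x*acos(-x)/5 + 3*sqrt(1 - x^2)/5


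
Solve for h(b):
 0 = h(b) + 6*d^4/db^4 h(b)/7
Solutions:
 h(b) = (C1*sin(14^(1/4)*3^(3/4)*b/6) + C2*cos(14^(1/4)*3^(3/4)*b/6))*exp(-14^(1/4)*3^(3/4)*b/6) + (C3*sin(14^(1/4)*3^(3/4)*b/6) + C4*cos(14^(1/4)*3^(3/4)*b/6))*exp(14^(1/4)*3^(3/4)*b/6)


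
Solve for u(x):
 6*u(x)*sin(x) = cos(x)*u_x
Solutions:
 u(x) = C1/cos(x)^6


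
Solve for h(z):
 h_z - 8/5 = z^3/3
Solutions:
 h(z) = C1 + z^4/12 + 8*z/5


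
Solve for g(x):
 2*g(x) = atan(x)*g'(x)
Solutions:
 g(x) = C1*exp(2*Integral(1/atan(x), x))


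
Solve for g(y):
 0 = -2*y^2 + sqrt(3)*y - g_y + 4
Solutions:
 g(y) = C1 - 2*y^3/3 + sqrt(3)*y^2/2 + 4*y


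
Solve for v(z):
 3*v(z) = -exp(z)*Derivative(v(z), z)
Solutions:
 v(z) = C1*exp(3*exp(-z))


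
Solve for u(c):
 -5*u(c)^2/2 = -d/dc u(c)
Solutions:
 u(c) = -2/(C1 + 5*c)


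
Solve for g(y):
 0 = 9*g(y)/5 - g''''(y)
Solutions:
 g(y) = C1*exp(-sqrt(3)*5^(3/4)*y/5) + C2*exp(sqrt(3)*5^(3/4)*y/5) + C3*sin(sqrt(3)*5^(3/4)*y/5) + C4*cos(sqrt(3)*5^(3/4)*y/5)


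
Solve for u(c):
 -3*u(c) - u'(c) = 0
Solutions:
 u(c) = C1*exp(-3*c)


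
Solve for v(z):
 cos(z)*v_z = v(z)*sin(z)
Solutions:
 v(z) = C1/cos(z)


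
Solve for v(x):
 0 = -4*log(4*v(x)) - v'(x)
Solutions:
 Integral(1/(log(_y) + 2*log(2)), (_y, v(x)))/4 = C1 - x


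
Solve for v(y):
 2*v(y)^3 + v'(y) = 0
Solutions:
 v(y) = -sqrt(2)*sqrt(-1/(C1 - 2*y))/2
 v(y) = sqrt(2)*sqrt(-1/(C1 - 2*y))/2


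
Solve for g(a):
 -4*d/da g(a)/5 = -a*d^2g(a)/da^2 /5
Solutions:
 g(a) = C1 + C2*a^5


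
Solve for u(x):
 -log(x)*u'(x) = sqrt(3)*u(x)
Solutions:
 u(x) = C1*exp(-sqrt(3)*li(x))


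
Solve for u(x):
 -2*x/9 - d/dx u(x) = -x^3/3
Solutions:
 u(x) = C1 + x^4/12 - x^2/9


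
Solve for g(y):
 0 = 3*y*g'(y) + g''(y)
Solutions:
 g(y) = C1 + C2*erf(sqrt(6)*y/2)


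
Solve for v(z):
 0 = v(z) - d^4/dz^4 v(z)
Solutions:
 v(z) = C1*exp(-z) + C2*exp(z) + C3*sin(z) + C4*cos(z)


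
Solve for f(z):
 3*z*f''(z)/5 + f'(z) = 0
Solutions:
 f(z) = C1 + C2/z^(2/3)


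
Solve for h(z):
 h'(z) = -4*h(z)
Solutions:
 h(z) = C1*exp(-4*z)


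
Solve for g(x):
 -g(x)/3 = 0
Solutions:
 g(x) = 0


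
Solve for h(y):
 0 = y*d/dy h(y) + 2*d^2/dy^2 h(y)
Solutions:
 h(y) = C1 + C2*erf(y/2)


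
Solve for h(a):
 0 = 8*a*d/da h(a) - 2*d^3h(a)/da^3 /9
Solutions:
 h(a) = C1 + Integral(C2*airyai(6^(2/3)*a) + C3*airybi(6^(2/3)*a), a)


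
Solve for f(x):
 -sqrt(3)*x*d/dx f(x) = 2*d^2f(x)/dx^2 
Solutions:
 f(x) = C1 + C2*erf(3^(1/4)*x/2)


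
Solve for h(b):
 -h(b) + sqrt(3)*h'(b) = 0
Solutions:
 h(b) = C1*exp(sqrt(3)*b/3)


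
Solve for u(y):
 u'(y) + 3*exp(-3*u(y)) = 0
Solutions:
 u(y) = log(C1 - 9*y)/3
 u(y) = log((-3^(1/3) - 3^(5/6)*I)*(C1 - 3*y)^(1/3)/2)
 u(y) = log((-3^(1/3) + 3^(5/6)*I)*(C1 - 3*y)^(1/3)/2)


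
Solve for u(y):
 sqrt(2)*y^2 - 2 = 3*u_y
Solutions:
 u(y) = C1 + sqrt(2)*y^3/9 - 2*y/3


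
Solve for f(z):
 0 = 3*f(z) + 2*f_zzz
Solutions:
 f(z) = C3*exp(-2^(2/3)*3^(1/3)*z/2) + (C1*sin(2^(2/3)*3^(5/6)*z/4) + C2*cos(2^(2/3)*3^(5/6)*z/4))*exp(2^(2/3)*3^(1/3)*z/4)


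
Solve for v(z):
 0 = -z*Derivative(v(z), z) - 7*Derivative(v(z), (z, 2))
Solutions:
 v(z) = C1 + C2*erf(sqrt(14)*z/14)


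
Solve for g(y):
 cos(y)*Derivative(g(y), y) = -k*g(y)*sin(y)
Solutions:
 g(y) = C1*exp(k*log(cos(y)))


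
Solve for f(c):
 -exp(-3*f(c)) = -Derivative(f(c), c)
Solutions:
 f(c) = log(C1 + 3*c)/3
 f(c) = log((-3^(1/3) - 3^(5/6)*I)*(C1 + c)^(1/3)/2)
 f(c) = log((-3^(1/3) + 3^(5/6)*I)*(C1 + c)^(1/3)/2)


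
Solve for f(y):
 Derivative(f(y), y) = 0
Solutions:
 f(y) = C1


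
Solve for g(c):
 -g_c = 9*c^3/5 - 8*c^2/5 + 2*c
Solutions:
 g(c) = C1 - 9*c^4/20 + 8*c^3/15 - c^2


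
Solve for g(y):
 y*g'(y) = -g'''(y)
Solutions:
 g(y) = C1 + Integral(C2*airyai(-y) + C3*airybi(-y), y)


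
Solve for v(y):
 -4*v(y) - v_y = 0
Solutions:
 v(y) = C1*exp(-4*y)


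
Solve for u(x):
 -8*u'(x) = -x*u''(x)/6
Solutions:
 u(x) = C1 + C2*x^49


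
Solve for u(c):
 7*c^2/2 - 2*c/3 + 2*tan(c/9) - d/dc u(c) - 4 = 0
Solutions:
 u(c) = C1 + 7*c^3/6 - c^2/3 - 4*c - 18*log(cos(c/9))


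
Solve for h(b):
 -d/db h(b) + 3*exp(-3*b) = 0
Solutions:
 h(b) = C1 - exp(-3*b)


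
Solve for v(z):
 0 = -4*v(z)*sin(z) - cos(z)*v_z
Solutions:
 v(z) = C1*cos(z)^4


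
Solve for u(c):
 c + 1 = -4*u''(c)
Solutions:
 u(c) = C1 + C2*c - c^3/24 - c^2/8


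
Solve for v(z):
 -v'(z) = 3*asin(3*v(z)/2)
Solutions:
 Integral(1/asin(3*_y/2), (_y, v(z))) = C1 - 3*z


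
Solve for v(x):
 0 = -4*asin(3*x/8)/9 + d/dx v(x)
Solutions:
 v(x) = C1 + 4*x*asin(3*x/8)/9 + 4*sqrt(64 - 9*x^2)/27


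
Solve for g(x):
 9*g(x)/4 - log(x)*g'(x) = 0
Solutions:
 g(x) = C1*exp(9*li(x)/4)


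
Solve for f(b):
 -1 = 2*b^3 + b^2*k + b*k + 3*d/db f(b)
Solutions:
 f(b) = C1 - b^4/6 - b^3*k/9 - b^2*k/6 - b/3


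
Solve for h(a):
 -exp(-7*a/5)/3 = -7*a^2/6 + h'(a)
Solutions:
 h(a) = C1 + 7*a^3/18 + 5*exp(-7*a/5)/21


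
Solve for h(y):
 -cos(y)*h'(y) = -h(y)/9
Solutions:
 h(y) = C1*(sin(y) + 1)^(1/18)/(sin(y) - 1)^(1/18)


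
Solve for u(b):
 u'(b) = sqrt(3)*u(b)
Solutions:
 u(b) = C1*exp(sqrt(3)*b)


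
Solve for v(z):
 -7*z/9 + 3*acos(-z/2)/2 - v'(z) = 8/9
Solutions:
 v(z) = C1 - 7*z^2/18 + 3*z*acos(-z/2)/2 - 8*z/9 + 3*sqrt(4 - z^2)/2


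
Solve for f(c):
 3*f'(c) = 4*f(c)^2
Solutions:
 f(c) = -3/(C1 + 4*c)


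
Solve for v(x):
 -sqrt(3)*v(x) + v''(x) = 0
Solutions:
 v(x) = C1*exp(-3^(1/4)*x) + C2*exp(3^(1/4)*x)


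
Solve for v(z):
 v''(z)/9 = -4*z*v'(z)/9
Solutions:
 v(z) = C1 + C2*erf(sqrt(2)*z)


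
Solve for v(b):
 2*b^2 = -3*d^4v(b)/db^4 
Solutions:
 v(b) = C1 + C2*b + C3*b^2 + C4*b^3 - b^6/540


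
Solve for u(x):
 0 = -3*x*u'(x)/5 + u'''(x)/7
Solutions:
 u(x) = C1 + Integral(C2*airyai(21^(1/3)*5^(2/3)*x/5) + C3*airybi(21^(1/3)*5^(2/3)*x/5), x)


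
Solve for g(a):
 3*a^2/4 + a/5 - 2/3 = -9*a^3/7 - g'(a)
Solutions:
 g(a) = C1 - 9*a^4/28 - a^3/4 - a^2/10 + 2*a/3


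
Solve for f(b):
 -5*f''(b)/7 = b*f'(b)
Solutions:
 f(b) = C1 + C2*erf(sqrt(70)*b/10)


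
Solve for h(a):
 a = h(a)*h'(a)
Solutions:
 h(a) = -sqrt(C1 + a^2)
 h(a) = sqrt(C1 + a^2)


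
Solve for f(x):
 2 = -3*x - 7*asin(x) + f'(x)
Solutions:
 f(x) = C1 + 3*x^2/2 + 7*x*asin(x) + 2*x + 7*sqrt(1 - x^2)


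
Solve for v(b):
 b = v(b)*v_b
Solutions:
 v(b) = -sqrt(C1 + b^2)
 v(b) = sqrt(C1 + b^2)


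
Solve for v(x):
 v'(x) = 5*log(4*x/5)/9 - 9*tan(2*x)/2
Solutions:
 v(x) = C1 + 5*x*log(x)/9 - 5*x*log(5)/9 - 5*x/9 + 10*x*log(2)/9 + 9*log(cos(2*x))/4


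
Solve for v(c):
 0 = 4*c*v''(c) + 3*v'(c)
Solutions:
 v(c) = C1 + C2*c^(1/4)


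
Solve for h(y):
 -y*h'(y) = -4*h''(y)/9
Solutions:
 h(y) = C1 + C2*erfi(3*sqrt(2)*y/4)


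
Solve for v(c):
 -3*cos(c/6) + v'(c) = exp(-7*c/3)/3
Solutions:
 v(c) = C1 + 18*sin(c/6) - exp(-7*c/3)/7


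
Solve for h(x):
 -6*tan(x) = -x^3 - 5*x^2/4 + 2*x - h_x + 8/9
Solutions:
 h(x) = C1 - x^4/4 - 5*x^3/12 + x^2 + 8*x/9 - 6*log(cos(x))


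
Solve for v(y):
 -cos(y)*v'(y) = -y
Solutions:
 v(y) = C1 + Integral(y/cos(y), y)


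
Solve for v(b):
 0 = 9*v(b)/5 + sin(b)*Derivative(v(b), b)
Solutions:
 v(b) = C1*(cos(b) + 1)^(9/10)/(cos(b) - 1)^(9/10)


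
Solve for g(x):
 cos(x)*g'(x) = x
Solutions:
 g(x) = C1 + Integral(x/cos(x), x)


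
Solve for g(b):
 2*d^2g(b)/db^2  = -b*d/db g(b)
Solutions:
 g(b) = C1 + C2*erf(b/2)


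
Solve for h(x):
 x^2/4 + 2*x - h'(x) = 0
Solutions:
 h(x) = C1 + x^3/12 + x^2


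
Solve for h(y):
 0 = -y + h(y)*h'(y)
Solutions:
 h(y) = -sqrt(C1 + y^2)
 h(y) = sqrt(C1 + y^2)


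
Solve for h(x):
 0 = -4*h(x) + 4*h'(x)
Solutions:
 h(x) = C1*exp(x)


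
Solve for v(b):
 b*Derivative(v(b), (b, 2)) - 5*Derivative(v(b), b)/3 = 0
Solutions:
 v(b) = C1 + C2*b^(8/3)


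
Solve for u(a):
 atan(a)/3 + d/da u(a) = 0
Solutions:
 u(a) = C1 - a*atan(a)/3 + log(a^2 + 1)/6


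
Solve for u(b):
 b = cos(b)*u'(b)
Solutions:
 u(b) = C1 + Integral(b/cos(b), b)


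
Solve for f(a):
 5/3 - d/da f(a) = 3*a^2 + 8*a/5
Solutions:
 f(a) = C1 - a^3 - 4*a^2/5 + 5*a/3


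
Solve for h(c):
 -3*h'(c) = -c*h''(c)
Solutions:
 h(c) = C1 + C2*c^4


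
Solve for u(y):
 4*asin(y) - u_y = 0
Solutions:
 u(y) = C1 + 4*y*asin(y) + 4*sqrt(1 - y^2)


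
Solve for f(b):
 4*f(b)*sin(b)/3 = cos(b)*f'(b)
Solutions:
 f(b) = C1/cos(b)^(4/3)


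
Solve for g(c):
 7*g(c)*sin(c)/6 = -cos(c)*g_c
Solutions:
 g(c) = C1*cos(c)^(7/6)


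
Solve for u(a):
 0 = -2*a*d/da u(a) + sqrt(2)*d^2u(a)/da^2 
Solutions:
 u(a) = C1 + C2*erfi(2^(3/4)*a/2)


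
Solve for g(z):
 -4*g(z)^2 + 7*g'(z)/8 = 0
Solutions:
 g(z) = -7/(C1 + 32*z)


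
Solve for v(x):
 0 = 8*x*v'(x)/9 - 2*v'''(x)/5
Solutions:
 v(x) = C1 + Integral(C2*airyai(60^(1/3)*x/3) + C3*airybi(60^(1/3)*x/3), x)


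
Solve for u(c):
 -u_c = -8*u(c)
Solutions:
 u(c) = C1*exp(8*c)


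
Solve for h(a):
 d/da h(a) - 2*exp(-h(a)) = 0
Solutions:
 h(a) = log(C1 + 2*a)


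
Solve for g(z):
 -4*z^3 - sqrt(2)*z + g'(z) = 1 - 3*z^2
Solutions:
 g(z) = C1 + z^4 - z^3 + sqrt(2)*z^2/2 + z


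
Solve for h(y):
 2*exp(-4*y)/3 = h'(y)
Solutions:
 h(y) = C1 - exp(-4*y)/6


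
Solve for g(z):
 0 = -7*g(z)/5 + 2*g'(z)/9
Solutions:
 g(z) = C1*exp(63*z/10)


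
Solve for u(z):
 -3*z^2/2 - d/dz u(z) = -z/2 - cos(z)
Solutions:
 u(z) = C1 - z^3/2 + z^2/4 + sin(z)


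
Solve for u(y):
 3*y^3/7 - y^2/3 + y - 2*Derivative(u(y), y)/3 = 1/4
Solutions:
 u(y) = C1 + 9*y^4/56 - y^3/6 + 3*y^2/4 - 3*y/8


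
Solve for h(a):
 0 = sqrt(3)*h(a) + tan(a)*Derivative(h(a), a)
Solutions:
 h(a) = C1/sin(a)^(sqrt(3))


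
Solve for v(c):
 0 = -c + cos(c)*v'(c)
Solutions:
 v(c) = C1 + Integral(c/cos(c), c)


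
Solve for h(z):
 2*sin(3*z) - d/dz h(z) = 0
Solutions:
 h(z) = C1 - 2*cos(3*z)/3


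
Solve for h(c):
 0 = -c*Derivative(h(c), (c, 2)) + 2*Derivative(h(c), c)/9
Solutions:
 h(c) = C1 + C2*c^(11/9)


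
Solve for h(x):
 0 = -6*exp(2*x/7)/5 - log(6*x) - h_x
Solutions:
 h(x) = C1 - x*log(x) + x*(1 - log(6)) - 21*exp(2*x/7)/5


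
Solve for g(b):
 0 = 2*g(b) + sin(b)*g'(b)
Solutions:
 g(b) = C1*(cos(b) + 1)/(cos(b) - 1)


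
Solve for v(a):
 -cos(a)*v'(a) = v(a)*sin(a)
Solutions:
 v(a) = C1*cos(a)


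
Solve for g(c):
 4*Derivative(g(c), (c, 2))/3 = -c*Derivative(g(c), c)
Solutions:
 g(c) = C1 + C2*erf(sqrt(6)*c/4)


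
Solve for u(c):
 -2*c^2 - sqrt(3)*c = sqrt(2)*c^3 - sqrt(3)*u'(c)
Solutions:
 u(c) = C1 + sqrt(6)*c^4/12 + 2*sqrt(3)*c^3/9 + c^2/2


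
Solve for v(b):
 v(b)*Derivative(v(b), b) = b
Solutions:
 v(b) = -sqrt(C1 + b^2)
 v(b) = sqrt(C1 + b^2)


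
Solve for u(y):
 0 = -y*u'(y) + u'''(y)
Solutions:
 u(y) = C1 + Integral(C2*airyai(y) + C3*airybi(y), y)


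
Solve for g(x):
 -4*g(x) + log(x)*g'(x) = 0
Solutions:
 g(x) = C1*exp(4*li(x))


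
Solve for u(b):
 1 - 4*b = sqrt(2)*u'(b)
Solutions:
 u(b) = C1 - sqrt(2)*b^2 + sqrt(2)*b/2


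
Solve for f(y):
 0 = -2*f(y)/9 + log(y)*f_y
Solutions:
 f(y) = C1*exp(2*li(y)/9)


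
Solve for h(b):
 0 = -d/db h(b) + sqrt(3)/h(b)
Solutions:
 h(b) = -sqrt(C1 + 2*sqrt(3)*b)
 h(b) = sqrt(C1 + 2*sqrt(3)*b)


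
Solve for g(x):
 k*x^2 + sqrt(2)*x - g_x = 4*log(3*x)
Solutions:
 g(x) = C1 + k*x^3/3 + sqrt(2)*x^2/2 - 4*x*log(x) - x*log(81) + 4*x


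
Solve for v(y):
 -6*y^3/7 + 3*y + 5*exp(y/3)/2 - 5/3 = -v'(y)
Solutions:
 v(y) = C1 + 3*y^4/14 - 3*y^2/2 + 5*y/3 - 15*exp(y/3)/2


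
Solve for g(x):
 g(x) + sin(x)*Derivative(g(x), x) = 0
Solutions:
 g(x) = C1*sqrt(cos(x) + 1)/sqrt(cos(x) - 1)


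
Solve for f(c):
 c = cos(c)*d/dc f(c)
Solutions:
 f(c) = C1 + Integral(c/cos(c), c)


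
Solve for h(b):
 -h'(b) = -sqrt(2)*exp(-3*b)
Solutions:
 h(b) = C1 - sqrt(2)*exp(-3*b)/3


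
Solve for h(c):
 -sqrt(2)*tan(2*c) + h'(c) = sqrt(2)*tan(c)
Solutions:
 h(c) = C1 - sqrt(2)*log(cos(c)) - sqrt(2)*log(cos(2*c))/2


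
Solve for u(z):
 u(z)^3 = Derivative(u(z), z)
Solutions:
 u(z) = -sqrt(2)*sqrt(-1/(C1 + z))/2
 u(z) = sqrt(2)*sqrt(-1/(C1 + z))/2


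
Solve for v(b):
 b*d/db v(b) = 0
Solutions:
 v(b) = C1


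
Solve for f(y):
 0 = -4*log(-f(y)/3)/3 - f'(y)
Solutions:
 3*Integral(1/(log(-_y) - log(3)), (_y, f(y)))/4 = C1 - y


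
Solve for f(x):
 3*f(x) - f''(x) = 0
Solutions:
 f(x) = C1*exp(-sqrt(3)*x) + C2*exp(sqrt(3)*x)


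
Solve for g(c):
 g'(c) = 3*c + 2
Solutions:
 g(c) = C1 + 3*c^2/2 + 2*c


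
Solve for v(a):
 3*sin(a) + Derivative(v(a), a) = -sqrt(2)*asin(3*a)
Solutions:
 v(a) = C1 - sqrt(2)*(a*asin(3*a) + sqrt(1 - 9*a^2)/3) + 3*cos(a)


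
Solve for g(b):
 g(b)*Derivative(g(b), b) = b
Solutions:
 g(b) = -sqrt(C1 + b^2)
 g(b) = sqrt(C1 + b^2)


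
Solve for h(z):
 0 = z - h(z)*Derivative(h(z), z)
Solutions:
 h(z) = -sqrt(C1 + z^2)
 h(z) = sqrt(C1 + z^2)


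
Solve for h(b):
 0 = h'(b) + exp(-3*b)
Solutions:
 h(b) = C1 + exp(-3*b)/3


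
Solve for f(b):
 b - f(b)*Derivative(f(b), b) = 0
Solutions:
 f(b) = -sqrt(C1 + b^2)
 f(b) = sqrt(C1 + b^2)


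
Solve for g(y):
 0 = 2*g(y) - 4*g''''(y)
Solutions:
 g(y) = C1*exp(-2^(3/4)*y/2) + C2*exp(2^(3/4)*y/2) + C3*sin(2^(3/4)*y/2) + C4*cos(2^(3/4)*y/2)


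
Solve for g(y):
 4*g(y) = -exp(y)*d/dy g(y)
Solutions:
 g(y) = C1*exp(4*exp(-y))


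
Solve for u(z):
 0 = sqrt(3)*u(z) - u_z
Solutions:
 u(z) = C1*exp(sqrt(3)*z)


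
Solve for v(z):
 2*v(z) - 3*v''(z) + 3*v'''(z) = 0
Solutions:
 v(z) = C1*exp(z*((3*sqrt(7) + 8)^(-1/3) + 2 + (3*sqrt(7) + 8)^(1/3))/6)*sin(sqrt(3)*z*(-(3*sqrt(7) + 8)^(1/3) + (3*sqrt(7) + 8)^(-1/3))/6) + C2*exp(z*((3*sqrt(7) + 8)^(-1/3) + 2 + (3*sqrt(7) + 8)^(1/3))/6)*cos(sqrt(3)*z*(-(3*sqrt(7) + 8)^(1/3) + (3*sqrt(7) + 8)^(-1/3))/6) + C3*exp(z*(-(3*sqrt(7) + 8)^(1/3) - 1/(3*sqrt(7) + 8)^(1/3) + 1)/3)


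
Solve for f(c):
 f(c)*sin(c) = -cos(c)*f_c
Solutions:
 f(c) = C1*cos(c)


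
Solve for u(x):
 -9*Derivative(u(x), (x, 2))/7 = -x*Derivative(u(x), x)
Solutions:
 u(x) = C1 + C2*erfi(sqrt(14)*x/6)


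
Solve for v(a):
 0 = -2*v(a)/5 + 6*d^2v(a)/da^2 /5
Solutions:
 v(a) = C1*exp(-sqrt(3)*a/3) + C2*exp(sqrt(3)*a/3)


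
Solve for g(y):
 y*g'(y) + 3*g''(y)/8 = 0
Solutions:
 g(y) = C1 + C2*erf(2*sqrt(3)*y/3)


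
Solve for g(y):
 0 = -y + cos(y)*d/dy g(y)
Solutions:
 g(y) = C1 + Integral(y/cos(y), y)


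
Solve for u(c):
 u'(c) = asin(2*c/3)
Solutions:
 u(c) = C1 + c*asin(2*c/3) + sqrt(9 - 4*c^2)/2


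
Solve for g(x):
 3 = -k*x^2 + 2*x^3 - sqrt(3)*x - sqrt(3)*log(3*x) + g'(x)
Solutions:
 g(x) = C1 + k*x^3/3 - x^4/2 + sqrt(3)*x^2/2 + sqrt(3)*x*log(x) - sqrt(3)*x + sqrt(3)*x*log(3) + 3*x


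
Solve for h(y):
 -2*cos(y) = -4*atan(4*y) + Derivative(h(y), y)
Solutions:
 h(y) = C1 + 4*y*atan(4*y) - log(16*y^2 + 1)/2 - 2*sin(y)


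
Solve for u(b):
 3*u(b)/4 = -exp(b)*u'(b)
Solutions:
 u(b) = C1*exp(3*exp(-b)/4)


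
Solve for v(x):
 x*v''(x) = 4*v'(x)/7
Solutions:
 v(x) = C1 + C2*x^(11/7)


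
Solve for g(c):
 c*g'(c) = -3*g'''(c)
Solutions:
 g(c) = C1 + Integral(C2*airyai(-3^(2/3)*c/3) + C3*airybi(-3^(2/3)*c/3), c)


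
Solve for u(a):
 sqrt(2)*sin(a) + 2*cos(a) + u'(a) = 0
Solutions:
 u(a) = C1 - 2*sin(a) + sqrt(2)*cos(a)


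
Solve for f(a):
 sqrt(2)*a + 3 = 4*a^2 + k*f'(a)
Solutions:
 f(a) = C1 - 4*a^3/(3*k) + sqrt(2)*a^2/(2*k) + 3*a/k


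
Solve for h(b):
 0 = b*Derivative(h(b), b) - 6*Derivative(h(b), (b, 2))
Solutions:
 h(b) = C1 + C2*erfi(sqrt(3)*b/6)


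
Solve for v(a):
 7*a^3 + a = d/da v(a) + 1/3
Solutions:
 v(a) = C1 + 7*a^4/4 + a^2/2 - a/3


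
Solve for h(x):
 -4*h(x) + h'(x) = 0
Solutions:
 h(x) = C1*exp(4*x)


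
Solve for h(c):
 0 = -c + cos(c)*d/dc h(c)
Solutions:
 h(c) = C1 + Integral(c/cos(c), c)


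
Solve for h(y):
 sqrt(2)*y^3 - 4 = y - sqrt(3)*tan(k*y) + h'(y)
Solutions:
 h(y) = C1 + sqrt(2)*y^4/4 - y^2/2 - 4*y + sqrt(3)*Piecewise((-log(cos(k*y))/k, Ne(k, 0)), (0, True))


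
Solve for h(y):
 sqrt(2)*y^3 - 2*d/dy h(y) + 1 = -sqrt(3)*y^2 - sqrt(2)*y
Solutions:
 h(y) = C1 + sqrt(2)*y^4/8 + sqrt(3)*y^3/6 + sqrt(2)*y^2/4 + y/2


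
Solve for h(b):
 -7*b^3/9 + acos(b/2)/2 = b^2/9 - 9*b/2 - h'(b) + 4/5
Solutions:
 h(b) = C1 + 7*b^4/36 + b^3/27 - 9*b^2/4 - b*acos(b/2)/2 + 4*b/5 + sqrt(4 - b^2)/2


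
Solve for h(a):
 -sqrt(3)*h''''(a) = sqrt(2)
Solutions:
 h(a) = C1 + C2*a + C3*a^2 + C4*a^3 - sqrt(6)*a^4/72


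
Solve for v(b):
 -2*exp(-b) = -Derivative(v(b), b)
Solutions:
 v(b) = C1 - 2*exp(-b)


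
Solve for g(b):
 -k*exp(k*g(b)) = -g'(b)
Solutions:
 g(b) = Piecewise((log(-1/(C1*k + b*k^2))/k, Ne(k, 0)), (nan, True))
 g(b) = Piecewise((C1 + b*k, Eq(k, 0)), (nan, True))


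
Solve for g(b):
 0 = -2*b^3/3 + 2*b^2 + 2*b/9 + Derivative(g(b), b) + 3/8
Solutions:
 g(b) = C1 + b^4/6 - 2*b^3/3 - b^2/9 - 3*b/8


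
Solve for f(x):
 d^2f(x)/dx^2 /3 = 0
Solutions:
 f(x) = C1 + C2*x


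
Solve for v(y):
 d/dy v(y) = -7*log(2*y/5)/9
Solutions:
 v(y) = C1 - 7*y*log(y)/9 - 7*y*log(2)/9 + 7*y/9 + 7*y*log(5)/9


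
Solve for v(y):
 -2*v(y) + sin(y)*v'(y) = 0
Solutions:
 v(y) = C1*(cos(y) - 1)/(cos(y) + 1)


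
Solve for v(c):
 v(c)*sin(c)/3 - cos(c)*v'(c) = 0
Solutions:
 v(c) = C1/cos(c)^(1/3)


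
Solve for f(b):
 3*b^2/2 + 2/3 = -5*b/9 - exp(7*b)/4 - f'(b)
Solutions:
 f(b) = C1 - b^3/2 - 5*b^2/18 - 2*b/3 - exp(7*b)/28


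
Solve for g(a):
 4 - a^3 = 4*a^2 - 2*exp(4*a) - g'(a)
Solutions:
 g(a) = C1 + a^4/4 + 4*a^3/3 - 4*a - exp(4*a)/2


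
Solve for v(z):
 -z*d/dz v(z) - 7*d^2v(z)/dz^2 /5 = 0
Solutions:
 v(z) = C1 + C2*erf(sqrt(70)*z/14)


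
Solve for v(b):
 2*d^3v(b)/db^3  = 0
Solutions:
 v(b) = C1 + C2*b + C3*b^2


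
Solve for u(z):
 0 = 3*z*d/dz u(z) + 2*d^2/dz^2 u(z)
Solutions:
 u(z) = C1 + C2*erf(sqrt(3)*z/2)


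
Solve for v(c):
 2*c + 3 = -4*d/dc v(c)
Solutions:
 v(c) = C1 - c^2/4 - 3*c/4


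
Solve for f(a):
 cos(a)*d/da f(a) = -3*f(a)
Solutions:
 f(a) = C1*(sin(a) - 1)^(3/2)/(sin(a) + 1)^(3/2)


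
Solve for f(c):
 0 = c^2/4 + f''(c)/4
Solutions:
 f(c) = C1 + C2*c - c^4/12


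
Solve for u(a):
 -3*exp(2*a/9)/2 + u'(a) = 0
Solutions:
 u(a) = C1 + 27*exp(2*a/9)/4


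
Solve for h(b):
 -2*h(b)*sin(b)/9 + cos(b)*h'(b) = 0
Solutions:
 h(b) = C1/cos(b)^(2/9)


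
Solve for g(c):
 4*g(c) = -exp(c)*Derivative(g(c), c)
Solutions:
 g(c) = C1*exp(4*exp(-c))


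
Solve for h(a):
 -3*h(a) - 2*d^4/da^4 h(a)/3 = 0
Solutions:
 h(a) = (C1*sin(2^(1/4)*sqrt(3)*a/2) + C2*cos(2^(1/4)*sqrt(3)*a/2))*exp(-2^(1/4)*sqrt(3)*a/2) + (C3*sin(2^(1/4)*sqrt(3)*a/2) + C4*cos(2^(1/4)*sqrt(3)*a/2))*exp(2^(1/4)*sqrt(3)*a/2)


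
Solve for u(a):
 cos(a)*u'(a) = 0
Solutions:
 u(a) = C1


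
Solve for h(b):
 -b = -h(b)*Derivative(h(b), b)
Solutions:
 h(b) = -sqrt(C1 + b^2)
 h(b) = sqrt(C1 + b^2)


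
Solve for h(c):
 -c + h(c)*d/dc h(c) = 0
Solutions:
 h(c) = -sqrt(C1 + c^2)
 h(c) = sqrt(C1 + c^2)


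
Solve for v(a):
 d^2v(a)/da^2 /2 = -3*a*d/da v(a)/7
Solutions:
 v(a) = C1 + C2*erf(sqrt(21)*a/7)


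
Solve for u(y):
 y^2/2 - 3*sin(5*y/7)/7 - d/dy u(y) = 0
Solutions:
 u(y) = C1 + y^3/6 + 3*cos(5*y/7)/5


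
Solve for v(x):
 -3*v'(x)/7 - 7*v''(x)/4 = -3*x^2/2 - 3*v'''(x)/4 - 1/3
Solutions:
 v(x) = C1 + C2*exp(x*(49 - sqrt(3409))/42) + C3*exp(x*(49 + sqrt(3409))/42) + 7*x^3/6 - 343*x^2/24 + 18683*x/144


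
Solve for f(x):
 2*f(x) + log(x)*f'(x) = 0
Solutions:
 f(x) = C1*exp(-2*li(x))


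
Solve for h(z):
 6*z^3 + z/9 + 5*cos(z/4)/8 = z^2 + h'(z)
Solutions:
 h(z) = C1 + 3*z^4/2 - z^3/3 + z^2/18 + 5*sin(z/4)/2


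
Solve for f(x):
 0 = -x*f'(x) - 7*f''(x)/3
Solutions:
 f(x) = C1 + C2*erf(sqrt(42)*x/14)


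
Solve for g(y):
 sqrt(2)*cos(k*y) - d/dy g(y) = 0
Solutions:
 g(y) = C1 + sqrt(2)*sin(k*y)/k


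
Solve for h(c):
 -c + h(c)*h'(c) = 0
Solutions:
 h(c) = -sqrt(C1 + c^2)
 h(c) = sqrt(C1 + c^2)


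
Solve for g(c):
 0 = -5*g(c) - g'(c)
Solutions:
 g(c) = C1*exp(-5*c)


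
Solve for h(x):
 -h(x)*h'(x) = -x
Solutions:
 h(x) = -sqrt(C1 + x^2)
 h(x) = sqrt(C1 + x^2)


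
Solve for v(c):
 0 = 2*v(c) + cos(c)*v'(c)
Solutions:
 v(c) = C1*(sin(c) - 1)/(sin(c) + 1)


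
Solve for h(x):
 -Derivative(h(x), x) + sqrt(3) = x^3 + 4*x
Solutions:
 h(x) = C1 - x^4/4 - 2*x^2 + sqrt(3)*x


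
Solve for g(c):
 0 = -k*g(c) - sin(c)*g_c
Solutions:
 g(c) = C1*exp(k*(-log(cos(c) - 1) + log(cos(c) + 1))/2)


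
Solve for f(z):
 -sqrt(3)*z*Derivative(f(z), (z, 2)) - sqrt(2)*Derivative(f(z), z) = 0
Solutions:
 f(z) = C1 + C2*z^(1 - sqrt(6)/3)


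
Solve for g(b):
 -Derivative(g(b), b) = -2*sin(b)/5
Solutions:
 g(b) = C1 - 2*cos(b)/5


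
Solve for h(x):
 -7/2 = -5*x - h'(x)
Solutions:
 h(x) = C1 - 5*x^2/2 + 7*x/2


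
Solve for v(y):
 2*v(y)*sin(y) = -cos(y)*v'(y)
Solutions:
 v(y) = C1*cos(y)^2


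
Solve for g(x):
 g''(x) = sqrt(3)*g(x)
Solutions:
 g(x) = C1*exp(-3^(1/4)*x) + C2*exp(3^(1/4)*x)


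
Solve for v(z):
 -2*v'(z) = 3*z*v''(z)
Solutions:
 v(z) = C1 + C2*z^(1/3)


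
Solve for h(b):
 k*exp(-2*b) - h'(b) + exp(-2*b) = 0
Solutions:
 h(b) = C1 - k*exp(-2*b)/2 - exp(-2*b)/2


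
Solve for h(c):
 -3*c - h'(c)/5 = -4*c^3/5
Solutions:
 h(c) = C1 + c^4 - 15*c^2/2


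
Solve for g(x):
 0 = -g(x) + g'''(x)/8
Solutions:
 g(x) = C3*exp(2*x) + (C1*sin(sqrt(3)*x) + C2*cos(sqrt(3)*x))*exp(-x)


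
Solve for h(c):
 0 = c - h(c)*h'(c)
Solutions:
 h(c) = -sqrt(C1 + c^2)
 h(c) = sqrt(C1 + c^2)


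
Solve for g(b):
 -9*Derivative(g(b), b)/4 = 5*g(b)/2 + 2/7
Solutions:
 g(b) = C1*exp(-10*b/9) - 4/35


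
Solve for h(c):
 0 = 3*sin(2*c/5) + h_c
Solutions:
 h(c) = C1 + 15*cos(2*c/5)/2


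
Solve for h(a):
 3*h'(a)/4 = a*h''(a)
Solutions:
 h(a) = C1 + C2*a^(7/4)


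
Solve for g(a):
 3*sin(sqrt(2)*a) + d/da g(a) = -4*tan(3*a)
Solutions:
 g(a) = C1 + 4*log(cos(3*a))/3 + 3*sqrt(2)*cos(sqrt(2)*a)/2
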